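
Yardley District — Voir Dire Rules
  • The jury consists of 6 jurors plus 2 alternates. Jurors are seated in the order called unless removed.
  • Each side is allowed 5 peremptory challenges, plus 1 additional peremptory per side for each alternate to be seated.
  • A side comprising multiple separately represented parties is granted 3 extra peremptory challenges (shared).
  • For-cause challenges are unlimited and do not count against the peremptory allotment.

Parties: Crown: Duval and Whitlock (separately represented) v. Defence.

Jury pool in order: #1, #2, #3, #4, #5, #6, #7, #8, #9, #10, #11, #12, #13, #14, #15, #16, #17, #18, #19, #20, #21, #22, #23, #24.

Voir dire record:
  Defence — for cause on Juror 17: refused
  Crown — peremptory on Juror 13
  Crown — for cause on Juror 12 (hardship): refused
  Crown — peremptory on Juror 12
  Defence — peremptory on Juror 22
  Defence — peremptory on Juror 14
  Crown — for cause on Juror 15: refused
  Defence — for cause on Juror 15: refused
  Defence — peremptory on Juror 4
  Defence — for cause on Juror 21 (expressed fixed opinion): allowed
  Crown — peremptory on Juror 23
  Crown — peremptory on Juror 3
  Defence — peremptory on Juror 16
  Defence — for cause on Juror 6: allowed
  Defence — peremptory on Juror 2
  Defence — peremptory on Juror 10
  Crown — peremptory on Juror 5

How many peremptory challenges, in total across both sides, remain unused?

Crown allotment: 5 base + 1 × 2 alternates + 3 multi-party = 10. Defence allotment: 5 base + 1 × 2 alternates = 7.
Crown peremptories used: #13, #12, #23, #3, #5 — 5 (for-cause on #12, #15 don't count).
Defence peremptories used: #22, #14, #4, #16, #2, #10 — 6 (for-cause on #17, #15, #21, #6 don't count).
Remaining: (10 − 5) + (7 − 6) = 6.

6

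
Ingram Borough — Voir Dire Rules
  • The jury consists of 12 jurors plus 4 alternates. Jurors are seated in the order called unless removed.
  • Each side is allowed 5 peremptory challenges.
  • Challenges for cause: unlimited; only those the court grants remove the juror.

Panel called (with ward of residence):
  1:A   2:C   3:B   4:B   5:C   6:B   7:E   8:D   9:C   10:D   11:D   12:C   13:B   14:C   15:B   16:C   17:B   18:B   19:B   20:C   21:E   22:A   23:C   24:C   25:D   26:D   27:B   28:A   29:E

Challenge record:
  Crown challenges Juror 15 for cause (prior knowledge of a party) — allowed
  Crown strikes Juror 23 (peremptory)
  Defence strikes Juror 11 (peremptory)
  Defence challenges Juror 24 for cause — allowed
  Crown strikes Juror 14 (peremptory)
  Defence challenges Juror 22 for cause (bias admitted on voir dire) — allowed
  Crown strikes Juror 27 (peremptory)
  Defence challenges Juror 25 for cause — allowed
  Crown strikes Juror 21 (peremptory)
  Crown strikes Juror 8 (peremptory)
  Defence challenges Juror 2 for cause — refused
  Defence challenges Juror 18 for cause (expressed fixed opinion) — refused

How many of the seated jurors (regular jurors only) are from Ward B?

Removed: #8, #11, #14, #15, #21, #22, #23, #24, #25, #27.
Seated jurors 1–12: #1, #2, #3, #4, #5, #6, #7, #9, #10, #12, #13, #16 (alternates #17, #18, #19, #20 not counted).
Of those, in Ward B: #3, #4, #6, #13 → 4.

4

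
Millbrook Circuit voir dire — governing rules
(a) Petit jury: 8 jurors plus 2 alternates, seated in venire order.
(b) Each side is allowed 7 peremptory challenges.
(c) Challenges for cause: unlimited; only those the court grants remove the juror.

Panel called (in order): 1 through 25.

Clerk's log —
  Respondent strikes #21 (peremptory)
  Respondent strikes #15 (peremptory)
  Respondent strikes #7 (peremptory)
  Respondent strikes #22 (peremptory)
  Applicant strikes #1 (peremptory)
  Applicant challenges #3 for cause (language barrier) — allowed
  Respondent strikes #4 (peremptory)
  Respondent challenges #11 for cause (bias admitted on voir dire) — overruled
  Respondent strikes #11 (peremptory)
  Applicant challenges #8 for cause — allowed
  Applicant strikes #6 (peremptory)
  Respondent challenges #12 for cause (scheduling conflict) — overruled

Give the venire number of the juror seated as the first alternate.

Removed: #1, #3, #4, #6, #7, #8, #11, #15, #21, #22. (#12 stays — for-cause denied.)
Seating in order: seats 1–8 → #2, #5, #9, #10, #12, #13, #14, #16; alternates → #17, #18.
So alternate 1 is #17.

17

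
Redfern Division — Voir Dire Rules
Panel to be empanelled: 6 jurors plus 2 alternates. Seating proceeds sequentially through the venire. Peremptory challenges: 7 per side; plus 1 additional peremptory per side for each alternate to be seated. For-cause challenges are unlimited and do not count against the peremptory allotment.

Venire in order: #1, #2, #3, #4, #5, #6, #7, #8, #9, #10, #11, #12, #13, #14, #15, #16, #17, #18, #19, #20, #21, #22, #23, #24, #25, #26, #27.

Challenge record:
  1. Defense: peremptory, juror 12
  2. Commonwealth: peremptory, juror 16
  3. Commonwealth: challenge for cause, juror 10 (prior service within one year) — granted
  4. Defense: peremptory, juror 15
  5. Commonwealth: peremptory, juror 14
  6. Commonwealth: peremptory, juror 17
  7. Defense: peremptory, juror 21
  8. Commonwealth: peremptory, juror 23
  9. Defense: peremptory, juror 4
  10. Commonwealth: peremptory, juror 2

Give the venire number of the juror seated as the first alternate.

Removed: #2, #4, #10, #12, #14, #15, #16, #17, #21, #23.
Seating in order: seats 1–6 → #1, #3, #5, #6, #7, #8; alternates → #9, #11.
So alternate 1 is #9.

9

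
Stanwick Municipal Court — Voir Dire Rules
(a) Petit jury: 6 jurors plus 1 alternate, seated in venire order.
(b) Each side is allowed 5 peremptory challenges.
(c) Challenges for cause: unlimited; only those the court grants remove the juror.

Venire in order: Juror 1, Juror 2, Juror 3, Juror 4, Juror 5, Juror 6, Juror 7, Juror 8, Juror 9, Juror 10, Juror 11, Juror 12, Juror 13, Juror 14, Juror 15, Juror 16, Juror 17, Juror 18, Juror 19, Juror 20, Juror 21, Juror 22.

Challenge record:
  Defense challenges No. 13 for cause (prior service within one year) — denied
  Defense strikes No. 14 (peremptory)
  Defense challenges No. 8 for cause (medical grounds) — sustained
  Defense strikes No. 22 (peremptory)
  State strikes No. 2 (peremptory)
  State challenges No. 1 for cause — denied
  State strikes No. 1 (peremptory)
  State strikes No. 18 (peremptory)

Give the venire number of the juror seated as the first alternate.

10

Removed: #1, #2, #8, #14, #18, #22. (#13 stays — for-cause denied.)
Filling seats in venire order through position 7: #3, #4, #5, #6, #7, #9, #10.
So alternate 1 is #10.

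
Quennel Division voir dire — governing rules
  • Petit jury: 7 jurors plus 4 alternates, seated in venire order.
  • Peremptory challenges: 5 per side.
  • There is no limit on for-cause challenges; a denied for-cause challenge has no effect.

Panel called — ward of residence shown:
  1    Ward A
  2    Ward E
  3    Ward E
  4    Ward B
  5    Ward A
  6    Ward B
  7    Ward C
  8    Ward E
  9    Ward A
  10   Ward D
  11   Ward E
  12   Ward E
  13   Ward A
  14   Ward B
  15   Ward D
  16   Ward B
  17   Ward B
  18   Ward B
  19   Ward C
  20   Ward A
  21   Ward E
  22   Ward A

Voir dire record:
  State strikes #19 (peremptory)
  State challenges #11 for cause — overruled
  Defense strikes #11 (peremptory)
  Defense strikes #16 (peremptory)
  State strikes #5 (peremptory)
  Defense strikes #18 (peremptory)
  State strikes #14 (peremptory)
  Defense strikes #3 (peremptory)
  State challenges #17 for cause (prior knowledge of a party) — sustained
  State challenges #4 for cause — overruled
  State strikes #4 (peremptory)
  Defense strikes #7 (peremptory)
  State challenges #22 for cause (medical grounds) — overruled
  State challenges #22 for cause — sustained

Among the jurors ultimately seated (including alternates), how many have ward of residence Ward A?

Removed: #3, #4, #5, #7, #11, #14, #16, #17, #18, #19, #22.
Seated (11 incl. alternates): #1, #2, #6, #8, #9, #10, #12, #13, #15, #20, #21.
Of those, in Ward A: #1, #9, #13, #20 → 4.

4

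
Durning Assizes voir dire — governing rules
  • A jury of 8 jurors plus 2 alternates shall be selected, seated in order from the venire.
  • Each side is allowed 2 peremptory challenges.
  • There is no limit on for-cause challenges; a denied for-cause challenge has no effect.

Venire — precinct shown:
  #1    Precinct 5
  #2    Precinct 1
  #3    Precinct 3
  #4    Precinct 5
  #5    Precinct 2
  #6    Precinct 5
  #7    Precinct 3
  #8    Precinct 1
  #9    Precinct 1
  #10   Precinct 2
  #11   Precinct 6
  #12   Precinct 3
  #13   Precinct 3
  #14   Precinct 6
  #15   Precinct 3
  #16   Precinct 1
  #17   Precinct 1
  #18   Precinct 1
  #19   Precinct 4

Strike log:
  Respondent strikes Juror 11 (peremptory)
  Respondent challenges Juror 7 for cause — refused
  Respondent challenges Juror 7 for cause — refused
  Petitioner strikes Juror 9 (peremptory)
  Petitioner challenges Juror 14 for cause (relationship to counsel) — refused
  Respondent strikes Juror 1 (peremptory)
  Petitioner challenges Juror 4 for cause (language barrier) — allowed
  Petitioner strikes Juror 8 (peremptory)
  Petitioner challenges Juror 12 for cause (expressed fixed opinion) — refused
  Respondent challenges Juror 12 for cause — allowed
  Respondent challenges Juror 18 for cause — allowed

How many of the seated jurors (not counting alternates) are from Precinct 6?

Removed: #1, #4, #8, #9, #11, #12, #18.
Seated jurors 1–8: #2, #3, #5, #6, #7, #10, #13, #14 (alternates #15, #16 not counted).
Of those, in Precinct 6: #14 → 1.

1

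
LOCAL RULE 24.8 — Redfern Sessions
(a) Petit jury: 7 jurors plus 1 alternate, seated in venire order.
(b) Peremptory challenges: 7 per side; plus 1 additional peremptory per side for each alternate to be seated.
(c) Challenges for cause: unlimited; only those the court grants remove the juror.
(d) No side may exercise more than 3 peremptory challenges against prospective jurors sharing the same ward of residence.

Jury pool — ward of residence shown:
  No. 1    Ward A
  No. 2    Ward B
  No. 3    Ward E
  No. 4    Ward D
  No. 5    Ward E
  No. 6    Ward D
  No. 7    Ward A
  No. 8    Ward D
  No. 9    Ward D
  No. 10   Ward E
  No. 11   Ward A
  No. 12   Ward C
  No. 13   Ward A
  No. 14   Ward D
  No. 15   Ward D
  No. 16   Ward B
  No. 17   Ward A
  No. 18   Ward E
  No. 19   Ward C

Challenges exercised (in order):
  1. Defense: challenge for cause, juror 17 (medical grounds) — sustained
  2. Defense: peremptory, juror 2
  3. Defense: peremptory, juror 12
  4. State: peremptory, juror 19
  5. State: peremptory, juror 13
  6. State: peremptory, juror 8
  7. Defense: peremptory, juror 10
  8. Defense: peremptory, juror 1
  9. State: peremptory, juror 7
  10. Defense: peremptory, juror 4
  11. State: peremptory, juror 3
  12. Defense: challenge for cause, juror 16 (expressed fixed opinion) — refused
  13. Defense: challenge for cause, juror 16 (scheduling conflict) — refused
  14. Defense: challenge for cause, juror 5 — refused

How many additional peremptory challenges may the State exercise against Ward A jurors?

State peremptories so far: #19, #13, #8, #7, #3 — 5 of 8 used, 3 left overall.
Against Ward A: #13, #7 — 2 used; per-ward cap 3 leaves 1.
Binding limit: min(3, 1) = 1.

1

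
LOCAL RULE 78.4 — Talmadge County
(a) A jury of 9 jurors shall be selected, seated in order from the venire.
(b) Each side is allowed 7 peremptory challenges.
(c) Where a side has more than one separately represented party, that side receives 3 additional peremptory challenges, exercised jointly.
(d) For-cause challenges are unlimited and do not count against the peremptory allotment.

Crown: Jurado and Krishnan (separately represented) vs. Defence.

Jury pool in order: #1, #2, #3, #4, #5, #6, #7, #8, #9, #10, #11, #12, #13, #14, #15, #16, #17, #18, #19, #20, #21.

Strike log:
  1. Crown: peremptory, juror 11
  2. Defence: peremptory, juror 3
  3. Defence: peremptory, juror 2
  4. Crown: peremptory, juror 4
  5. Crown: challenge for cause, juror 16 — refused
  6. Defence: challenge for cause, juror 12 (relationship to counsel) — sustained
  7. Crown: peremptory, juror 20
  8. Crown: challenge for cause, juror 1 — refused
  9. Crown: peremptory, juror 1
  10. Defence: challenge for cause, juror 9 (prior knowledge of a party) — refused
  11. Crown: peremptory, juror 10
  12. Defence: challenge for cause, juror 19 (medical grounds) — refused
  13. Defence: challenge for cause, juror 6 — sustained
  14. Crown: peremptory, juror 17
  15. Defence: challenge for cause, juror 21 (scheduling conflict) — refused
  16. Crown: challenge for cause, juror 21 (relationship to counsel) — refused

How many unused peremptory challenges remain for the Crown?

Crown allotment: 7 base + 3 multi-party = 10.
Crown peremptories used: #11, #4, #20, #1, #10, #17 — 6 (for-cause on #16, #1, #21 don't count).
Remaining: 10 − 6 = 4.

4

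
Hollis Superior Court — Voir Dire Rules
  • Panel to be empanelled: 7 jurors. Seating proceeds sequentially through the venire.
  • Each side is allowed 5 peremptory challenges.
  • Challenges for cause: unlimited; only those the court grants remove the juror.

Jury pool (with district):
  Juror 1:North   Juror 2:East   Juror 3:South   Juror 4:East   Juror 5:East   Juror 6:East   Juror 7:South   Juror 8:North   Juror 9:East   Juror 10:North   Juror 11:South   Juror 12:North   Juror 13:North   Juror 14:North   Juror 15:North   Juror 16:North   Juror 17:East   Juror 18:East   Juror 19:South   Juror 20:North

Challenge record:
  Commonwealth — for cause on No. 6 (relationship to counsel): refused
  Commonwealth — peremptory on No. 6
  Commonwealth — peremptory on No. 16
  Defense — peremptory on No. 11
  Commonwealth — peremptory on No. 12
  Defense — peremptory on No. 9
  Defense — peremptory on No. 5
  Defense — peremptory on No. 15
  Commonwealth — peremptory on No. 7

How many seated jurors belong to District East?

2

Removed: #5, #6, #7, #9, #11, #12, #15, #16.
Seated jurors 1–7: #1, #2, #3, #4, #8, #10, #13.
Of those, in District East: #2, #4 → 2.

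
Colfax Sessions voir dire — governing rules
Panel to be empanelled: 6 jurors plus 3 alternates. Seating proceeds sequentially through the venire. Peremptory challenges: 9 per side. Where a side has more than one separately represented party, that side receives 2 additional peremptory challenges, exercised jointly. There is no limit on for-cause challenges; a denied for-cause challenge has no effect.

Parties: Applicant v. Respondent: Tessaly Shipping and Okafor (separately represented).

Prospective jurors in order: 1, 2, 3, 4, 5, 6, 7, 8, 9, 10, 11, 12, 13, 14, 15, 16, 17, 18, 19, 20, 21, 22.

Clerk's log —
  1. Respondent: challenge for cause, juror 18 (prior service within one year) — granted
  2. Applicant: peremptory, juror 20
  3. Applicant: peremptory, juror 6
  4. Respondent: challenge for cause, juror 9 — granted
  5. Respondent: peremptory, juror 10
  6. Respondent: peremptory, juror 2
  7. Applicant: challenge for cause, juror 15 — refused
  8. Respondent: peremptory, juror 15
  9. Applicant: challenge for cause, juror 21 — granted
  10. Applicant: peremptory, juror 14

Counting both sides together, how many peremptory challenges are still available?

Applicant allotment: 9. Respondent allotment: 9 base + 2 multi-party = 11.
Applicant peremptories used: #20, #6, #14 — 3 (for-cause on #15, #21 don't count).
Respondent peremptories used: #10, #2, #15 — 3 (for-cause on #18, #9 don't count).
Remaining: (9 − 3) + (11 − 3) = 14.

14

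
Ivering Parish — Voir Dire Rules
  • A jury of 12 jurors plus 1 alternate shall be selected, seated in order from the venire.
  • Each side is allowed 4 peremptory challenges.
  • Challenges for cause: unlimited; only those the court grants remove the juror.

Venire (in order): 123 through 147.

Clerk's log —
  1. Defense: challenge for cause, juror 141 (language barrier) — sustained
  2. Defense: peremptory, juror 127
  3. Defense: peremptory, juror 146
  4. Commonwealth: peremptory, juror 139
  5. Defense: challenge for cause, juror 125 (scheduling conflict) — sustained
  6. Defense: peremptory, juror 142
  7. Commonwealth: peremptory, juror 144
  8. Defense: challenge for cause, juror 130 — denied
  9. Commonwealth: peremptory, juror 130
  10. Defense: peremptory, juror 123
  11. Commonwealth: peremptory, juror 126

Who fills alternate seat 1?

143

Removed: #123, #125, #126, #127, #130, #139, #141, #142, #144, #146.
Seating in order: seats 1–12 → #124, #128, #129, #131, #132, #133, #134, #135, #136, #137, #138, #140; alternates → #143.
So alternate 1 is #143.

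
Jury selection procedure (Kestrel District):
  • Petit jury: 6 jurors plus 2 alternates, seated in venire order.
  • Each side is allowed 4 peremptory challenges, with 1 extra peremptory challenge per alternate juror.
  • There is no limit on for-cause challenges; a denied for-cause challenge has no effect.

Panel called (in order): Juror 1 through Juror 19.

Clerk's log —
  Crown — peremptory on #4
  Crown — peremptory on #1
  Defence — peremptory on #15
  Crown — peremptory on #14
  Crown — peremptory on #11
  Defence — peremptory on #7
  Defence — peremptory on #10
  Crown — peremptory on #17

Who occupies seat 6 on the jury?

9

Removed: #1, #4, #7, #10, #11, #14, #15, #17.
Filling seats in venire order through position 6: #2, #3, #5, #6, #8, #9.
So seat 6 is #9.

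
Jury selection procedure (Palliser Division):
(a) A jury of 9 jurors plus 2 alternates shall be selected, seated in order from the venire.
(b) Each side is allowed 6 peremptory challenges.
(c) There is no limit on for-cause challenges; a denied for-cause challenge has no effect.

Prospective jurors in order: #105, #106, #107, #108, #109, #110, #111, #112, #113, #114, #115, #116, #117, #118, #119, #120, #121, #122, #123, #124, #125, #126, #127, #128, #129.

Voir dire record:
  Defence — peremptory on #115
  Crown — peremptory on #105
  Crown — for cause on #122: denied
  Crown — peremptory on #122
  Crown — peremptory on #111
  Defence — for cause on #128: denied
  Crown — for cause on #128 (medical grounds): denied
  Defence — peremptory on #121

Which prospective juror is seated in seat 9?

Removed: #105, #111, #115, #121, #122. (#128 stays — for-cause denied.)
Seating in order: seats 1–9 → #106, #107, #108, #109, #110, #112, #113, #114, #116; alternates → #117, #118.
So seat 9 is #116.

116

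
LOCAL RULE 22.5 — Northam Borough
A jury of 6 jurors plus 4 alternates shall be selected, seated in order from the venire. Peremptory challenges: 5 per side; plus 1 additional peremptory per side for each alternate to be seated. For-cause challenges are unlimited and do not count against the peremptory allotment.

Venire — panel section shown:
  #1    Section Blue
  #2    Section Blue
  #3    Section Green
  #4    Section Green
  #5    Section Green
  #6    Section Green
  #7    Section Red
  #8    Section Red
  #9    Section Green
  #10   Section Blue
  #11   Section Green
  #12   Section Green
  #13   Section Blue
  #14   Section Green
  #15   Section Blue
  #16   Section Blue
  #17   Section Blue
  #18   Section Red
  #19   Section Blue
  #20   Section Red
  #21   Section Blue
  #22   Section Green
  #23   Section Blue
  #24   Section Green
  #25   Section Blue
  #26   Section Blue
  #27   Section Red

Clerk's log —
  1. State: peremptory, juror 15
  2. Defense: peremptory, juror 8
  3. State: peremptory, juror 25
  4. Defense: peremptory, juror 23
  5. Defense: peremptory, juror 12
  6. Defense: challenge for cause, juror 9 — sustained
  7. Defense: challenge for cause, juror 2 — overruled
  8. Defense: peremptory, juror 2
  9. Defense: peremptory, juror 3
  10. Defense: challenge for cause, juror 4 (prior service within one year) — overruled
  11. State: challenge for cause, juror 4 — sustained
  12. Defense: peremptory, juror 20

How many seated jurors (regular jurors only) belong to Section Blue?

Removed: #2, #3, #4, #8, #9, #12, #15, #20, #23, #25.
Seated jurors 1–6: #1, #5, #6, #7, #10, #11 (alternates #13, #14, #16, #17 not counted).
Of those, in Section Blue: #1, #10 → 2.

2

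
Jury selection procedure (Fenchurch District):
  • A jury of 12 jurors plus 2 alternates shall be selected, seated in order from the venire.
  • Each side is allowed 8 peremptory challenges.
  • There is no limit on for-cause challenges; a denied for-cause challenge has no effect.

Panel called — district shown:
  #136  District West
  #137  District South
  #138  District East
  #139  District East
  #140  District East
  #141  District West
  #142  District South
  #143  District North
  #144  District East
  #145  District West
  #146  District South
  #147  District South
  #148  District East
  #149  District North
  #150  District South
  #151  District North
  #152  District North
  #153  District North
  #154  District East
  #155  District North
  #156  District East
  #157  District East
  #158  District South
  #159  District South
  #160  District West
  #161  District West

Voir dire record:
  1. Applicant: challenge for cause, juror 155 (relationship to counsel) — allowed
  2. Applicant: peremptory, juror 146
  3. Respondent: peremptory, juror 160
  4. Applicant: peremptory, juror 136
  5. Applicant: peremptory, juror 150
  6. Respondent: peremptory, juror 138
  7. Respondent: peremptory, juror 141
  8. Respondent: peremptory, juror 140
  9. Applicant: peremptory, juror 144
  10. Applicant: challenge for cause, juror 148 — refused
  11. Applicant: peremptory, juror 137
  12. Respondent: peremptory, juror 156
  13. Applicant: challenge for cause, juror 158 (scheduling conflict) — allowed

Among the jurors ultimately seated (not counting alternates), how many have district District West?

1

Removed: #136, #137, #138, #140, #141, #144, #146, #150, #155, #156, #158, #160.
Seated jurors 1–12: #139, #142, #143, #145, #147, #148, #149, #151, #152, #153, #154, #157 (alternates #159, #161 not counted).
Of those, in District West: #145 → 1.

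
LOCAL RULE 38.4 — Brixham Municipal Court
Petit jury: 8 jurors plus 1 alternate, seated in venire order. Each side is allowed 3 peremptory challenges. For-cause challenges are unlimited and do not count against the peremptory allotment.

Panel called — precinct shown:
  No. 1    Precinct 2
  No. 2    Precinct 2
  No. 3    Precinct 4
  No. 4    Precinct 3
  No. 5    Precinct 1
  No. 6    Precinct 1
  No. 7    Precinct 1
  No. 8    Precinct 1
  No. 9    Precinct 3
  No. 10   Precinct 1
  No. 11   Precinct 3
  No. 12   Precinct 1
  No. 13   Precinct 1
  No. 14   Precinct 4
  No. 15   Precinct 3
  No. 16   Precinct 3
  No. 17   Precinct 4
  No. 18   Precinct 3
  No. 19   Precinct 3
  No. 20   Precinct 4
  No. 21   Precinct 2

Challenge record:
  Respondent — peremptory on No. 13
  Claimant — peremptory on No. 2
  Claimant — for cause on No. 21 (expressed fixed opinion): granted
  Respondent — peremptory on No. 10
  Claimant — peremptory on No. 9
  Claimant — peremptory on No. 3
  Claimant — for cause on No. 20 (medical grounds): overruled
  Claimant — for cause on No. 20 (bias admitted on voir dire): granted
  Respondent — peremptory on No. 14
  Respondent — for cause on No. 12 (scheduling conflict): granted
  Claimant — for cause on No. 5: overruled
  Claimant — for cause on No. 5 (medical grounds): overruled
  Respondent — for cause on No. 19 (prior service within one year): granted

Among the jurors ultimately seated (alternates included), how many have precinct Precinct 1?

4

Removed: #2, #3, #9, #10, #12, #13, #14, #19, #20, #21.
Seated (9 incl. alternates): #1, #4, #5, #6, #7, #8, #11, #15, #16.
Of those, in Precinct 1: #5, #6, #7, #8 → 4.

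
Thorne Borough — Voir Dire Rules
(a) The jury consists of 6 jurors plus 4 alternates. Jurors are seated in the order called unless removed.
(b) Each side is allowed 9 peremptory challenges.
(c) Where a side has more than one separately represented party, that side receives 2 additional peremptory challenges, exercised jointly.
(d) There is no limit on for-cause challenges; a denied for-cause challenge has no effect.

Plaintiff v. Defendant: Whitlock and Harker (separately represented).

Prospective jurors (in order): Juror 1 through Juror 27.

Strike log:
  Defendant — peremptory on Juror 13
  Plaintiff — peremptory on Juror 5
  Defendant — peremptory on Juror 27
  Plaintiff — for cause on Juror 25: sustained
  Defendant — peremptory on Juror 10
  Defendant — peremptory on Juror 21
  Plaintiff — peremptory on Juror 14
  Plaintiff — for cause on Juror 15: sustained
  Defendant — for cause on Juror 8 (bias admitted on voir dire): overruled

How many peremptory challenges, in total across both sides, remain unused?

14

Plaintiff allotment: 9. Defendant allotment: 9 base + 2 multi-party = 11.
Plaintiff peremptories used: #5, #14 — 2 (for-cause on #25, #15 don't count).
Defendant peremptories used: #13, #27, #10, #21 — 4 (the for-cause on #8 doesn't count).
Remaining: (9 − 2) + (11 − 4) = 14.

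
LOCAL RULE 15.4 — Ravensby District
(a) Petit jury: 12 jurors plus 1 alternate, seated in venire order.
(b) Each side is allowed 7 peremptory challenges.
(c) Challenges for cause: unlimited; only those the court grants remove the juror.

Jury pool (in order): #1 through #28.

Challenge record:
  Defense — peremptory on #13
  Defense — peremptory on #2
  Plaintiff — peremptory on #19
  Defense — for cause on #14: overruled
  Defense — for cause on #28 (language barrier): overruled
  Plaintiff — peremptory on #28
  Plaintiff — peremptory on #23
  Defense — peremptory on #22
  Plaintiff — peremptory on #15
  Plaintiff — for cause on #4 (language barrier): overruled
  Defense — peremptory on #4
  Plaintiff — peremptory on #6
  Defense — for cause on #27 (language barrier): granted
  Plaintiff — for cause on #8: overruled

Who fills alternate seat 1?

Removed: #2, #4, #6, #13, #15, #19, #22, #23, #27, #28. (#8, #14 stay — for-cause denied.)
Seating in order: seats 1–12 → #1, #3, #5, #7, #8, #9, #10, #11, #12, #14, #16, #17; alternates → #18.
So alternate 1 is #18.

18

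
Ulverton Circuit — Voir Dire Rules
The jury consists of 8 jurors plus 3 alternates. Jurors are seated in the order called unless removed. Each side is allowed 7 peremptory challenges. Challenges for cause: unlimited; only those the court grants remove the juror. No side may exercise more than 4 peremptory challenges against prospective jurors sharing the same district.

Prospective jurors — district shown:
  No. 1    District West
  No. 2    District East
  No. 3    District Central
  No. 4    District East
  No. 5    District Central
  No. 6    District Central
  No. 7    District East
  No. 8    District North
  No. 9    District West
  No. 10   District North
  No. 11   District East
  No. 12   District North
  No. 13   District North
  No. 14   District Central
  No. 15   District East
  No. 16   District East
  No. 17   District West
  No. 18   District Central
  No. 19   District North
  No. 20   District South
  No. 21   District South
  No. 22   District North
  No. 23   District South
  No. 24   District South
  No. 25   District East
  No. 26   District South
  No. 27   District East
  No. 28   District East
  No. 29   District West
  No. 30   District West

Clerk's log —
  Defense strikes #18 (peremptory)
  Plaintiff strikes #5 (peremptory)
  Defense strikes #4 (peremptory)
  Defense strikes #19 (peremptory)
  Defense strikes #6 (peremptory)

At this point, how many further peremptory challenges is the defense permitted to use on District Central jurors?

2

Defense peremptories so far: #18, #4, #19, #6 — 4 of 7 used, 3 left overall.
Against District Central: #18, #6 — 2 used; per-district cap 4 leaves 2.
Binding limit: min(3, 2) = 2.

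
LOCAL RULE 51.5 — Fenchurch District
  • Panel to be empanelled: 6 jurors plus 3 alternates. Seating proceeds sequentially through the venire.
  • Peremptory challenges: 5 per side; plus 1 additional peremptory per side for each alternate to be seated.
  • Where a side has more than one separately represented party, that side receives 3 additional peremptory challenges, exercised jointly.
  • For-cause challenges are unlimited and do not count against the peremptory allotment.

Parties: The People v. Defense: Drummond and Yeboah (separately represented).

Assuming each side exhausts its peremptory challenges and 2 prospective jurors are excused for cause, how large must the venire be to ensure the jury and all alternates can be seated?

Seats to fill: 6 + 3 alternates = 9.
Peremptories — The People: 5 + 1×3 = 8; Defense: 5 + 1×3 + 3 = 11; total 19.
For-cause removals: 2.
Minimum venire: 9 + 19 + 2 = 30.

30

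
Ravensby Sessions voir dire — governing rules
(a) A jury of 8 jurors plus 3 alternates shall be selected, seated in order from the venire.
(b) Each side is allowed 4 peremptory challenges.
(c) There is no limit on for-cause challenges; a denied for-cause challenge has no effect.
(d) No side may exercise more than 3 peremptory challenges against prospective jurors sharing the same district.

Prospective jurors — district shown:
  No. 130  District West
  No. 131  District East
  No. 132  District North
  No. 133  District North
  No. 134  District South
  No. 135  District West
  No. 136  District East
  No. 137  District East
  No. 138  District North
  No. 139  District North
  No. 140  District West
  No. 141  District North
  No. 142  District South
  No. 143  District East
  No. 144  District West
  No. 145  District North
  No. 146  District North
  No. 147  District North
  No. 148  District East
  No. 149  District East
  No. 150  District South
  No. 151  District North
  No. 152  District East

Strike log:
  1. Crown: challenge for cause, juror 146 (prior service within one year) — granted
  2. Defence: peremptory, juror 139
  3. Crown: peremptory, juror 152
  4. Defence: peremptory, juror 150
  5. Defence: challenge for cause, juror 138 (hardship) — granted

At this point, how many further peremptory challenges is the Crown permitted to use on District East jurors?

2

Crown peremptories so far: #152 — 1 of 4 used, 3 left overall.
Against District East: #152 — 1 used; per-district cap 3 leaves 2.
Binding limit: min(3, 2) = 2.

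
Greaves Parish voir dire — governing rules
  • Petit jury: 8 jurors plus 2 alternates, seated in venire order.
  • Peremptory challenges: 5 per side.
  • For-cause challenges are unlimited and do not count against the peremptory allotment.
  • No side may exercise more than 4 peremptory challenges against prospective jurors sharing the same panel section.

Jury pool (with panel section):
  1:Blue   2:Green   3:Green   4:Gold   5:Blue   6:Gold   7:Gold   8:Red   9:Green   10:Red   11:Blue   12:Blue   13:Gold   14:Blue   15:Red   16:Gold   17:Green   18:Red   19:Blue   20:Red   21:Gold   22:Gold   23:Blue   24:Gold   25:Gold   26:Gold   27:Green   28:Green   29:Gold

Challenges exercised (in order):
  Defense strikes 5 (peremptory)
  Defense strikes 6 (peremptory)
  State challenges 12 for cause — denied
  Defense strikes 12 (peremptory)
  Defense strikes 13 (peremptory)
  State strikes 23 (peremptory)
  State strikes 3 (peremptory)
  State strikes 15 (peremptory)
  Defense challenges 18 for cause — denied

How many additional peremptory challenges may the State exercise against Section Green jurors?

2

State peremptories so far: #23, #3, #15 — 3 of 5 used, 2 left overall.
Against Section Green: #3 — 1 used; per-section cap 4 leaves 3.
Binding limit: min(2, 3) = 2.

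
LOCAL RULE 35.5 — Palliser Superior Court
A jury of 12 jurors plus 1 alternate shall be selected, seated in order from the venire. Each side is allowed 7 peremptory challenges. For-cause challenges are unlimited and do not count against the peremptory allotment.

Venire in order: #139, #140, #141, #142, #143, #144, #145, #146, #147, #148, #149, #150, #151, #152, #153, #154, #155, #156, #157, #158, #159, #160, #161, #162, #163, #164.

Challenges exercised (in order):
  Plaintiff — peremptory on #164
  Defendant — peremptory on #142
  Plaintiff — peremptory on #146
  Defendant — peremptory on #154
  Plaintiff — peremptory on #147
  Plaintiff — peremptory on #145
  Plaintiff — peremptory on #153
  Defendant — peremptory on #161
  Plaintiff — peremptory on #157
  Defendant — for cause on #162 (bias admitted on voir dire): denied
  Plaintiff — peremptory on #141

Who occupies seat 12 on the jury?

Removed: #141, #142, #145, #146, #147, #153, #154, #157, #161, #164. (#162 stays — for-cause denied.)
Seating in order: seats 1–12 → #139, #140, #143, #144, #148, #149, #150, #151, #152, #155, #156, #158; alternates → #159.
So seat 12 is #158.

158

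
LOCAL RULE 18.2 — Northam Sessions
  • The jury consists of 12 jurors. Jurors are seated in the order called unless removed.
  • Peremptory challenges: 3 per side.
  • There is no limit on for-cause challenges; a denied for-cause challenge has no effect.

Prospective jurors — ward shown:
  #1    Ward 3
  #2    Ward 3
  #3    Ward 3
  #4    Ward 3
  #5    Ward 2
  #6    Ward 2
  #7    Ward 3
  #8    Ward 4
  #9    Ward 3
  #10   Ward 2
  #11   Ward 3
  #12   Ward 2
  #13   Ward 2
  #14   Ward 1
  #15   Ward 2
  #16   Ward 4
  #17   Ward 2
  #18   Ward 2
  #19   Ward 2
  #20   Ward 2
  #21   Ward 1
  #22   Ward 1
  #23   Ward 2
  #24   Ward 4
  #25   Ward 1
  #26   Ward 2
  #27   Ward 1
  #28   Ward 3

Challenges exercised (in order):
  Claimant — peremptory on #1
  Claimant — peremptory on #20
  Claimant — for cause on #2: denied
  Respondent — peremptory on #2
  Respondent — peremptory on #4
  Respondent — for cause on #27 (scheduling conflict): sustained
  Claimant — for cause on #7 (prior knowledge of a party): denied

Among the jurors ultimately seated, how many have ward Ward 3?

Removed: #1, #2, #4, #20, #27.
Seated jurors 1–12: #3, #5, #6, #7, #8, #9, #10, #11, #12, #13, #14, #15.
Of those, in Ward 3: #3, #7, #9, #11 → 4.

4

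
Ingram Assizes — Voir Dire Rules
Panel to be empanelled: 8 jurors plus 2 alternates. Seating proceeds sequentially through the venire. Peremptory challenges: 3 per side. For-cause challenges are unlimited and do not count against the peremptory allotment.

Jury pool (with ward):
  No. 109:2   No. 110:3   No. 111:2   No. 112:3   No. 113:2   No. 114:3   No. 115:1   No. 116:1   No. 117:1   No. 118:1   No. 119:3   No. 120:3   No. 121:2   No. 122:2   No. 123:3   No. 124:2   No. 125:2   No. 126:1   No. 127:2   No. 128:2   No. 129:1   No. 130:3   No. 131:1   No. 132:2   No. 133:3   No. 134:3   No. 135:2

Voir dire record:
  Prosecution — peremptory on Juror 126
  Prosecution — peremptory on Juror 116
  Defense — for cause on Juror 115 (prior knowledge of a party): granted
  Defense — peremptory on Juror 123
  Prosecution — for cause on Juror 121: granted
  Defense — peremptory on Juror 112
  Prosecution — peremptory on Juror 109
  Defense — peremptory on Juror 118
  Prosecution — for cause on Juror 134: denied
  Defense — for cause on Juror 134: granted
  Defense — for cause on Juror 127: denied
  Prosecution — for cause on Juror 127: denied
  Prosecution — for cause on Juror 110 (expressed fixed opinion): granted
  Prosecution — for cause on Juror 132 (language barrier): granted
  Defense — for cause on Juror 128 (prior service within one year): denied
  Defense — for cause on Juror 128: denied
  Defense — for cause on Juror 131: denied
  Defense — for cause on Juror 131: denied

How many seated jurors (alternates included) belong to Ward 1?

1

Removed: #109, #110, #112, #115, #116, #118, #121, #123, #126, #132, #134.
Seated (10 incl. alternates): #111, #113, #114, #117, #119, #120, #122, #124, #125, #127.
Of those, in Ward 1: #117 → 1.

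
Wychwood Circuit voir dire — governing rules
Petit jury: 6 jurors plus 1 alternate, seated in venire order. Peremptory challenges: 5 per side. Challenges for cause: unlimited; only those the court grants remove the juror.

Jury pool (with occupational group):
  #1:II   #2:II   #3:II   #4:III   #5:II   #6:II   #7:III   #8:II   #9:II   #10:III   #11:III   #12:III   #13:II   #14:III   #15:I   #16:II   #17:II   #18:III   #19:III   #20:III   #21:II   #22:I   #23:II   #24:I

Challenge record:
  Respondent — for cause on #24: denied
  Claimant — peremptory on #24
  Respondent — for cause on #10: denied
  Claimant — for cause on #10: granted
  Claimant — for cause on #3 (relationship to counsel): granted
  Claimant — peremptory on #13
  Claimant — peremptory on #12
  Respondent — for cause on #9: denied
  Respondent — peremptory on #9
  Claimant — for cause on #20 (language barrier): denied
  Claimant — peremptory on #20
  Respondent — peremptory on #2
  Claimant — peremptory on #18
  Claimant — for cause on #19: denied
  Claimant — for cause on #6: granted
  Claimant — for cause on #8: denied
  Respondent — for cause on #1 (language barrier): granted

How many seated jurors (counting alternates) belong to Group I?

Removed: #1, #2, #3, #6, #9, #10, #12, #13, #18, #20, #24.
Seated (7 incl. alternates): #4, #5, #7, #8, #11, #14, #15.
Of those, in Group I: #15 → 1.

1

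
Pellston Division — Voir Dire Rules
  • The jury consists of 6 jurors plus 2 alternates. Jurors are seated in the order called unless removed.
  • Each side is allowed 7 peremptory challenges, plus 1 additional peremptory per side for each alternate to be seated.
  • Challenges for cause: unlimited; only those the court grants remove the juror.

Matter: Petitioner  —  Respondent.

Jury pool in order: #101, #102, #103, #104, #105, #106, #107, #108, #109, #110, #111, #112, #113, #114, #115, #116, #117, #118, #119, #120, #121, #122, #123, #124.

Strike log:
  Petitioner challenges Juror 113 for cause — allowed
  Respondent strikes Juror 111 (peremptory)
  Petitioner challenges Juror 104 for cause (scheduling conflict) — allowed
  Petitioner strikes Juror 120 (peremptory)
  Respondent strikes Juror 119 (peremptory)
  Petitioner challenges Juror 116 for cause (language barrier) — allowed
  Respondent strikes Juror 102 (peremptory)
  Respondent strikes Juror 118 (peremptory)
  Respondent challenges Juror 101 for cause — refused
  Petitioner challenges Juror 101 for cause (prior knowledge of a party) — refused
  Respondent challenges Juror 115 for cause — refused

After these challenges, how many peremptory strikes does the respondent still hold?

Respondent allotment: 7 base + 1 × 2 alternates = 9.
Respondent peremptories used: #111, #119, #102, #118 — 4 (for-cause on #101, #115 don't count).
Remaining: 9 − 4 = 5.

5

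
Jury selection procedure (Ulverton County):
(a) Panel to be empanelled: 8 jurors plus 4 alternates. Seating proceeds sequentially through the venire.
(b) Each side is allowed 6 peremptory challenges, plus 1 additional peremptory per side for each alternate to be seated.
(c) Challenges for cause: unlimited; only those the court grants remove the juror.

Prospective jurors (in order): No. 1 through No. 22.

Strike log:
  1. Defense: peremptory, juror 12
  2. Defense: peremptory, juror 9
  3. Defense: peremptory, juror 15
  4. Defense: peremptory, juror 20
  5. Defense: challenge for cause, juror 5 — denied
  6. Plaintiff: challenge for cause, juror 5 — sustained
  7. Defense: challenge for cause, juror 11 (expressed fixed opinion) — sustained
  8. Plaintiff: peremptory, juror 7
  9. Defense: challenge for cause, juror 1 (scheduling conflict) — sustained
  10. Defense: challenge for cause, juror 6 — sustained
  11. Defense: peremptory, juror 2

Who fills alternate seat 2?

19

Removed: #1, #2, #5, #6, #7, #9, #11, #12, #15, #20.
Seating in order: seats 1–8 → #3, #4, #8, #10, #13, #14, #16, #17; alternates → #18, #19, #21, #22.
So alternate 2 is #19.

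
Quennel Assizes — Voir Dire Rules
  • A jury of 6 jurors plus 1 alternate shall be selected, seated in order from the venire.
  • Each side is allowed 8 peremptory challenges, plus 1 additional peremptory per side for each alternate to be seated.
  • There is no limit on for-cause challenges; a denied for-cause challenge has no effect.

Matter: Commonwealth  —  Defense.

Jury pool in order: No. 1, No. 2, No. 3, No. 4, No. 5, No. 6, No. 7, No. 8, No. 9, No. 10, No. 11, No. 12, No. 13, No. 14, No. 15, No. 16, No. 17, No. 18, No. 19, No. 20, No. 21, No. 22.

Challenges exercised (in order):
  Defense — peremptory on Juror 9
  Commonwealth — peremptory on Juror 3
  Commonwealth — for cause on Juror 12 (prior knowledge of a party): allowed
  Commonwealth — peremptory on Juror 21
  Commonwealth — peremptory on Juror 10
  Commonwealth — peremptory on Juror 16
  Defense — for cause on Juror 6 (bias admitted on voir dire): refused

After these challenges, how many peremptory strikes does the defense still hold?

8

Defense allotment: 8 base + 1 × 1 alternate = 9.
Defense peremptories used: #9 — 1 (the for-cause on #6 doesn't count).
Remaining: 9 − 1 = 8.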